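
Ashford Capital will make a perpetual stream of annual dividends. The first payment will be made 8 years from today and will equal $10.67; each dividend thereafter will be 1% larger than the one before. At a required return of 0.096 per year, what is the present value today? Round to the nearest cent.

$65.31

Value at end of year 7: C₁ / (r − g) = $10.67 / (0.096 − 0.01) = $124.0698
Discount to today: PV = $124.0698 / (1 + 0.096)^7 = $124.0698 / 1.899651 = $65.31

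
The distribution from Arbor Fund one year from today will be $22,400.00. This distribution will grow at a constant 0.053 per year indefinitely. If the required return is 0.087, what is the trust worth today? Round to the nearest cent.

$658823.53

Growing perpetuity: P = D₁ / (r − g) = $22,400.0000 / (0.087 − 0.053) = $658,823.53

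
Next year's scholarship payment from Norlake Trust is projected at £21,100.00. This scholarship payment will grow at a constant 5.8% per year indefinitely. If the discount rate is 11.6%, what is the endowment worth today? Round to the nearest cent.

£363793.10

Growing perpetuity: P = D₁ / (r − g) = £21,100.0000 / (0.116 − 0.058) = £363,793.10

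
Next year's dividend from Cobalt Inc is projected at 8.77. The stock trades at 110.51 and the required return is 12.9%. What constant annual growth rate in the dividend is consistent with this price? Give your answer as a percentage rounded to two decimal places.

4.96%

P = D₁/(r−g) ⇒ g = r − D₁/P = 0.129 − 8.77/110.51 = 0.049641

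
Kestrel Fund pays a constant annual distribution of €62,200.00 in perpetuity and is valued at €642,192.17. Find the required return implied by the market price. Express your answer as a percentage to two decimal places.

9.69%

P = C/r ⇒ r = C/P = €62,200.00/€642,192.17 = 0.096856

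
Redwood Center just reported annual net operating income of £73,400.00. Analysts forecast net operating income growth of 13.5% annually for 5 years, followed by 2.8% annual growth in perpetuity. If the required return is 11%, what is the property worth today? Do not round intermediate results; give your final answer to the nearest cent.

£1421138.59

D_1 = 83309.00000
D_2 = 94555.71500
D_3 = 107320.73653
D_4 = 121809.03596
D_5 = 138253.25581
Terminal value at year 5: TV = D_5×(1+g_2)/(r−g_2) = 142124.34697/0.082 = 1733223.74357
P_0 = D_1/(1+r)^1 + D_2/(1+r)^2 + D_3/(1+r)^3 + D_4/(1+r)^4 + D_5/(1+r)^5 + TV/(1+r)^5
    = 75053.15315 + 76743.53949 + 78471.99758 + 80239.38491 + 82046.57827 + 1028583.93244 = 1421138.58585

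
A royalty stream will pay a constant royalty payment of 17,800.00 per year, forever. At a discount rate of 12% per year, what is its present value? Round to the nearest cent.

Level perpetuity: PV = C / r = 17,800.00 / 0.12 = 148,333.33

148333.33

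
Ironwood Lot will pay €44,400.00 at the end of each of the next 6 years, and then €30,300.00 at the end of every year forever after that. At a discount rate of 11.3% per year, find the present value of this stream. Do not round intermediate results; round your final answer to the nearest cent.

PV of 6-year annuity: €44,400.00 × [1 − (1+0.113)^−6] / 0.113 = 186223.65511
Perpetuity value at year 6: €30,300.00 / 0.113 = 268141.59292
PV of perpetuity: 268141.59292 / (1+0.113)^6 = 141056.53099
Total PV = 186223.65511 + 141056.53099 = 327280.18610

€327280.19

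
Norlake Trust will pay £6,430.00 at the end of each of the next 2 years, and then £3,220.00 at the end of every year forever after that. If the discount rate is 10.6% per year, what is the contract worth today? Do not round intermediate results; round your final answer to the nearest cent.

PV of 2-year annuity: £6,430.00 × [1 − (1+0.106)^−2] / 0.106 = 11070.29224
Perpetuity value at year 2: £3,220.00 / 0.106 = 30377.35849
PV of perpetuity: 30377.35849 / (1+0.106)^2 = 24833.60406
Total PV = 11070.29224 + 24833.60406 = 35903.89630

£35903.90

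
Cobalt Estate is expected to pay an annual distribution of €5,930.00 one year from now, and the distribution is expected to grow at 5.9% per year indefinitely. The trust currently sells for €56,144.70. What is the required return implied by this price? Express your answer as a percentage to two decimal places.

P = D₁/(r − g) ⇒ r = D₁/P + g = €5,930.0000/€56,144.70 + 0.059 = 0.105620 + 0.059 = 0.164620

16.46%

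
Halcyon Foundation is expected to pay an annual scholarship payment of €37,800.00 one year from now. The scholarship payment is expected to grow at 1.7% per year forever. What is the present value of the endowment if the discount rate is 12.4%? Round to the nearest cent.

€353271.03

Growing perpetuity: P = D₁ / (r − g) = €37,800.0000 / (0.124 − 0.017) = €353,271.03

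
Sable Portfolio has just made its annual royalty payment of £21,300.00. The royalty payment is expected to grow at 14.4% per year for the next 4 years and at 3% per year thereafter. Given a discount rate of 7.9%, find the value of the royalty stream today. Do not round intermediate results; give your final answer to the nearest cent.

D_1 = 24367.20000
D_2 = 27876.07680
D_3 = 31890.23186
D_4 = 36482.42525
Terminal value at year 4: TV = D_4×(1+g_2)/(r−g_2) = 37576.89800/0.049 = 766875.46948
P_0 = D_1/(1+r)^1 + D_2/(1+r)^2 + D_3/(1+r)^3 + D_4/(1+r)^4 + TV/(1+r)^4
    = 22583.13253 + 23943.56220 + 25385.94547 + 26915.21929 + 565768.89526 = 664596.75474

£664596.75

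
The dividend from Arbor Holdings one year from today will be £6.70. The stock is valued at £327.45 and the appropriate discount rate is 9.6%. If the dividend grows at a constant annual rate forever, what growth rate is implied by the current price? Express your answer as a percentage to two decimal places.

7.55%

P = D₁/(r−g) ⇒ g = r − D₁/P = 0.096 − £6.70/£327.45 = 0.075539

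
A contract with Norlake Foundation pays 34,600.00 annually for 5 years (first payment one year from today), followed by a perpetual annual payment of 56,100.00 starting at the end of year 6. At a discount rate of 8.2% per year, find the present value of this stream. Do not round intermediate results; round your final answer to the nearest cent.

PV of 5-year annuity: 34,600.00 × [1 − (1+0.082)^−5] / 0.082 = 137422.60930
Perpetuity value at year 5: 56,100.00 / 0.082 = 684146.34146
PV of perpetuity: 684146.34146 / (1+0.082)^5 = 461331.07032
Total PV = 137422.60930 + 461331.07032 = 598753.67962

598753.68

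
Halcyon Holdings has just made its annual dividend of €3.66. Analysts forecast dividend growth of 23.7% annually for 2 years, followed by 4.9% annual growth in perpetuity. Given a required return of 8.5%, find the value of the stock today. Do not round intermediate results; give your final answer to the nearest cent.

D_1 = 4.52742
D_2 = 5.60042
Terminal value at year 2: TV = D_2×(1+g_2)/(r−g_2) = 5.87484/0.036 = 163.18997
P_0 = D_1/(1+r)^1 + D_2/(1+r)^2 + TV/(1+r)^2
    = 4.17274 + 4.75731 + 138.62259 = 147.55263

€147.55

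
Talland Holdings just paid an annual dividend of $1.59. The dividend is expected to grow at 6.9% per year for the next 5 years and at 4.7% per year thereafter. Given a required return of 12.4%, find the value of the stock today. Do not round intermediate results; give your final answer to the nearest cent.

D_1 = 1.69971
D_2 = 1.81699
D_3 = 1.94236
D_4 = 2.07639
D_5 = 2.21966
Terminal value at year 5: TV = D_5×(1+g_2)/(r−g_2) = 2.32398/0.077 = 30.18155
P_0 = D_1/(1+r)^1 + D_2/(1+r)^2 + D_3/(1+r)^3 + D_4/(1+r)^4 + D_5/(1+r)^5 + TV/(1+r)^5
    = 1.51220 + 1.43820 + 1.36783 + 1.30090 + 1.23724 + 16.82326 = 23.67962

$23.68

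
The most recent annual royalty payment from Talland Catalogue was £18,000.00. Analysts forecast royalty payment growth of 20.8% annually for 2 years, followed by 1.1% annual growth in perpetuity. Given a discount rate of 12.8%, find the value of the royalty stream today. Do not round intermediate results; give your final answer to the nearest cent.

D_1 = 21744.00000
D_2 = 26266.75200
Terminal value at year 2: TV = D_2×(1+g_2)/(r−g_2) = 26555.68627/0.117 = 226971.67754
P_0 = D_1/(1+r)^1 + D_2/(1+r)^2 + TV/(1+r)^2
    = 19276.59574 + 20643.73019 + 178383.00194 = 218303.32788

£218303.33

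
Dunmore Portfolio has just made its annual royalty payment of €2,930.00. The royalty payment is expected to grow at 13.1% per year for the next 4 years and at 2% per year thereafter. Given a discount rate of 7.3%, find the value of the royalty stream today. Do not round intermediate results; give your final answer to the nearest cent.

D_1 = 3313.83000
D_2 = 3747.94173
D_3 = 4238.92210
D_4 = 4794.22089
Terminal value at year 4: TV = D_4×(1+g_2)/(r−g_2) = 4890.10531/0.053 = 92266.13791
P_0 = D_1/(1+r)^1 + D_2/(1+r)^2 + D_3/(1+r)^3 + D_4/(1+r)^4 + TV/(1+r)^4
    = 3088.37838 + 3255.31775 + 3431.28087 + 3616.75551 + 69605.48347 = 82997.21598

€82997.22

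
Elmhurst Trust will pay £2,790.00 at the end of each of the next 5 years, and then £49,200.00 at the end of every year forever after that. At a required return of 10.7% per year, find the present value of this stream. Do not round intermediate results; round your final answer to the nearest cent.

PV of 5-year annuity: £2,790.00 × [1 − (1+0.107)^−5] / 0.107 = 10389.84588
Perpetuity value at year 5: £49,200.00 / 0.107 = 459813.08411
PV of perpetuity: 459813.08411 / (1+0.107)^5 = 276594.29661
Total PV = 10389.84588 + 276594.29661 = 286984.14249

£286984.14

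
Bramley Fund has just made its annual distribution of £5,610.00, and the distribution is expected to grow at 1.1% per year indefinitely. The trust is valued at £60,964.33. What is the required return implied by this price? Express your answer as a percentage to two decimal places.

D₁ = £5,610.00 × 1.011 = £5,671.7100
P = D₁/(r − g) ⇒ r = D₁/P + g = £5,671.7100/£60,964.33 + 0.011 = 0.093033 + 0.011 = 0.104033

10.40%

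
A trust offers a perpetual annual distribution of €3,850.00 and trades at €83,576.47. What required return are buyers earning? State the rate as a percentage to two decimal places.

4.61%

P = C/r ⇒ r = C/P = €3,850.00/€83,576.47 = 0.046066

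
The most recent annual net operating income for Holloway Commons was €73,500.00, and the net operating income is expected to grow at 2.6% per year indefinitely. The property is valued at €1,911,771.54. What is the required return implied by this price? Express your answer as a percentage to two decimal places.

6.54%

D₁ = €73,500.00 × 1.026 = €75,411.0000
P = D₁/(r − g) ⇒ r = D₁/P + g = €75,411.0000/€1,911,771.54 + 0.026 = 0.039446 + 0.026 = 0.065446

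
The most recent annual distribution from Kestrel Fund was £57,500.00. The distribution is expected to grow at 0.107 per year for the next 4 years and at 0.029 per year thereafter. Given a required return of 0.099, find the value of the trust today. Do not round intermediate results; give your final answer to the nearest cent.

D_1 = 63652.50000
D_2 = 70463.31750
D_3 = 78002.89247
D_4 = 86349.20197
Terminal value at year 4: TV = D_4×(1+g_2)/(r−g_2) = 88853.32882/0.07 = 1269333.26892
P_0 = D_1/(1+r)^1 + D_2/(1+r)^2 + D_3/(1+r)^3 + D_4/(1+r)^4 + TV/(1+r)^4
    = 57918.56233 + 58340.17152 + 58764.84975 + 59192.61935 + 870131.50449 = 1104347.70743

£1104347.71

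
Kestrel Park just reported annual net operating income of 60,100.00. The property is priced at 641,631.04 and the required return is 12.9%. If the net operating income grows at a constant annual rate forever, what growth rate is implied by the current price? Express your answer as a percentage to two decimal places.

P = D₀(1+g)/(r−g) ⇒ P(r−g) = D₀(1+g) ⇒ g(P+D₀) = P·r − D₀
g = (P·r − D₀)/(P + D₀) = (641,631.04×0.129 − 60,100.00) / (641,631.04 + 60,100.00) = 0.032306

3.23%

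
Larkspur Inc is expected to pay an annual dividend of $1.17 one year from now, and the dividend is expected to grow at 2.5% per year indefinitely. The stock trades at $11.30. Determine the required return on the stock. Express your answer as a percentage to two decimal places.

12.85%

P = D₁/(r − g) ⇒ r = D₁/P + g = $1.1700/$11.30 + 0.025 = 0.103540 + 0.025 = 0.128540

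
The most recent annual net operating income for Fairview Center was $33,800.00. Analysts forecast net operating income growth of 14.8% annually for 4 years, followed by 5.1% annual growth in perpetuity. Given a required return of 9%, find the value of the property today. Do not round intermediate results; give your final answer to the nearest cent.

$1274937.74

D_1 = 38802.40000
D_2 = 44545.15520
D_3 = 51137.83817
D_4 = 58706.23822
Terminal value at year 4: TV = D_4×(1+g_2)/(r−g_2) = 61700.25637/0.039 = 1582057.85559
P_0 = D_1/(1+r)^1 + D_2/(1+r)^2 + D_3/(1+r)^3 + D_4/(1+r)^4 + TV/(1+r)^4
    = 35598.53211 + 37492.76593 + 39487.79384 + 41588.97920 + 1120769.67026 = 1274937.74134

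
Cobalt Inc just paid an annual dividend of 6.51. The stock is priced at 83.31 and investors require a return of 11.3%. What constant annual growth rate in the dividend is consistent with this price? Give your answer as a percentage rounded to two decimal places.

P = D₀(1+g)/(r−g) ⇒ P(r−g) = D₀(1+g) ⇒ g(P+D₀) = P·r − D₀
g = (P·r − D₀)/(P + D₀) = (83.31×0.113 − 6.51) / (83.31 + 6.51) = 0.032332

3.23%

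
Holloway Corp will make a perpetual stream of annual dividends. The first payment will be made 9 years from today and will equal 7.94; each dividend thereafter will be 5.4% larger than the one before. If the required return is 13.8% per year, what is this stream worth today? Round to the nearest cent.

Value at end of year 8: C₁ / (r − g) = 7.94 / (0.138 − 0.054) = 94.5238
Discount to today: PV = 94.5238 / (1 + 0.138)^8 = 94.5238 / 2.812795 = 33.60

33.60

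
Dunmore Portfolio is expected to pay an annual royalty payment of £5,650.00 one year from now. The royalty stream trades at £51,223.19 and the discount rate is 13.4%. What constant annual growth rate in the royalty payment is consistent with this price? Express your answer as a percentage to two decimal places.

2.37%

P = D₁/(r−g) ⇒ g = r − D₁/P = 0.134 − £5,650.00/£51,223.19 = 0.023698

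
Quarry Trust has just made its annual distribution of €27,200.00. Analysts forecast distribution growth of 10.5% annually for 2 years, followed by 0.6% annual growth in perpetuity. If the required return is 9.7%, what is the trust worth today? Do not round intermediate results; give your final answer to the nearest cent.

€360092.72

D_1 = 30056.00000
D_2 = 33211.88000
Terminal value at year 2: TV = D_2×(1+g_2)/(r−g_2) = 33411.15128/0.091 = 367155.50857
P_0 = D_1/(1+r)^1 + D_2/(1+r)^2 + TV/(1+r)^2
    = 27398.35916 + 27598.16488 + 305096.19637 = 360092.72041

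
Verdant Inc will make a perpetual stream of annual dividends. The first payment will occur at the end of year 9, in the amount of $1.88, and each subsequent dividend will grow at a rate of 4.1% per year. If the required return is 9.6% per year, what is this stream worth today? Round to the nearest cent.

$16.42

Value at end of year 8: C₁ / (r − g) = $1.88 / (0.096 − 0.041) = $34.1818
Discount to today: PV = $34.1818 / (1 + 0.096)^8 = $34.1818 / 2.082018 = $16.42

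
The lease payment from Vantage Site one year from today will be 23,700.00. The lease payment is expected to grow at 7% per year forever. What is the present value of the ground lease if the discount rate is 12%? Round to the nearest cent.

Growing perpetuity: P = D₁ / (r − g) = 23,700.0000 / (0.12 − 0.07) = 474,000.00

474000.00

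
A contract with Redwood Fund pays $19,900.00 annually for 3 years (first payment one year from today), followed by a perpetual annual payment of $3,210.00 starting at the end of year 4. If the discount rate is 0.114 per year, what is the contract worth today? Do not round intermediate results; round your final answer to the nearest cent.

PV of 3-year annuity: $19,900.00 × [1 − (1+0.114)^−3] / 0.114 = 48293.59221
Perpetuity value at year 3: $3,210.00 / 0.114 = 28157.89474
PV of perpetuity: 28157.89474 / (1+0.114)^3 = 20367.82283
Total PV = 48293.59221 + 20367.82283 = 68661.41504

$68661.42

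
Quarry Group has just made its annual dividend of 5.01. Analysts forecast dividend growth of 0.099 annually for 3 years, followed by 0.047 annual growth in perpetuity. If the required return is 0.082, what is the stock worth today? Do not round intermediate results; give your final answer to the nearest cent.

D_1 = 5.50599
D_2 = 6.05108
D_3 = 6.65014
Terminal value at year 3: TV = D_3×(1+g_2)/(r−g_2) = 6.96270/0.035 = 198.93419
P_0 = D_1/(1+r)^1 + D_2/(1+r)^2 + D_3/(1+r)^3 + TV/(1+r)^3
    = 5.08872 + 5.16867 + 5.24988 + 157.04628 = 172.55354

172.55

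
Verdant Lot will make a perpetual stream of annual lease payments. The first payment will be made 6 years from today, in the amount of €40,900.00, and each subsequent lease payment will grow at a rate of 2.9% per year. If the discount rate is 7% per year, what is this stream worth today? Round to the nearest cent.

€711247.19

Value at end of year 5: C₁ / (r − g) = €40,900.00 / (0.07 − 0.029) = €997,560.9756
Discount to today: PV = €997,560.9756 / (1 + 0.07)^5 = €997,560.9756 / 1.402552 = €711,247.19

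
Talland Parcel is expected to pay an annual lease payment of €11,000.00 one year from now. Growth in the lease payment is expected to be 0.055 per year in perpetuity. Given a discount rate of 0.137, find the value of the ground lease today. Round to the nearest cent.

Growing perpetuity: P = D₁ / (r − g) = €11,000.0000 / (0.137 − 0.055) = €134,146.34

€134146.34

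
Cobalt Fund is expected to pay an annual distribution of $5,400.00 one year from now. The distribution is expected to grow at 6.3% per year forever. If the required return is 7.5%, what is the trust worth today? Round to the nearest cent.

$450000.00

Growing perpetuity: P = D₁ / (r − g) = $5,400.0000 / (0.075 − 0.063) = $450,000.00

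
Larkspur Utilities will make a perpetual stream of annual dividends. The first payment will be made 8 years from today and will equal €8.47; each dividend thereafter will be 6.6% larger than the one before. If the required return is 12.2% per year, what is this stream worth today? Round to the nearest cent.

€67.57

Value at end of year 7: C₁ / (r − g) = €8.47 / (0.122 − 0.066) = €151.2500
Discount to today: PV = €151.2500 / (1 + 0.122)^7 = €151.2500 / 2.238463 = €67.57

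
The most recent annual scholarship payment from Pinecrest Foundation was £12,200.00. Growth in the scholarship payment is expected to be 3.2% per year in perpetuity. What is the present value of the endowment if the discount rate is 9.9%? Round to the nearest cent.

D₁ = D₀ × (1 + g) = £12,200.00 × 1.032 = £12,590.4000
Growing perpetuity: P = D₁ / (r − g) = £12,590.4000 / (0.099 − 0.032) = £187,916.42

£187916.42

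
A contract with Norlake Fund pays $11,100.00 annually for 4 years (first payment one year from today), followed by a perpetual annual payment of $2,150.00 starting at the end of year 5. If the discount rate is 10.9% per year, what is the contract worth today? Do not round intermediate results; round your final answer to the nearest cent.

$47551.05

PV of 4-year annuity: $11,100.00 × [1 − (1+0.109)^−4] / 0.109 = 34510.80271
Perpetuity value at year 4: $2,150.00 / 0.109 = 19724.77064
PV of perpetuity: 19724.77064 / (1+0.109)^4 = 13040.24579
Total PV = 34510.80271 + 13040.24579 = 47551.04851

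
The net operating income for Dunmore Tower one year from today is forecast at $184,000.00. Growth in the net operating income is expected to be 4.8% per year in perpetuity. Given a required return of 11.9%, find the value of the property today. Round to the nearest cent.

$2591549.30

Growing perpetuity: P = D₁ / (r − g) = $184,000.0000 / (0.119 − 0.048) = $2,591,549.30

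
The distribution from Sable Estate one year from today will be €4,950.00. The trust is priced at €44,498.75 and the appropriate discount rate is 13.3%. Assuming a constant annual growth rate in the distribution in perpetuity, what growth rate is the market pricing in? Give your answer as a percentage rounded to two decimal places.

2.18%

P = D₁/(r−g) ⇒ g = r − D₁/P = 0.133 − €4,950.00/€44,498.75 = 0.021761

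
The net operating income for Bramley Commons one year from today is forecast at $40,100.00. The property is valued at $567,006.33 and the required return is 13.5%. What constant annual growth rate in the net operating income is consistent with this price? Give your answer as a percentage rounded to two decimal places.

6.43%

P = D₁/(r−g) ⇒ g = r − D₁/P = 0.135 − $40,100.00/$567,006.33 = 0.064278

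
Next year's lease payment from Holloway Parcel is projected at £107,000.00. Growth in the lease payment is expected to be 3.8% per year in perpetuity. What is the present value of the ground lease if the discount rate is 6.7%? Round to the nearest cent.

Growing perpetuity: P = D₁ / (r − g) = £107,000.0000 / (0.067 − 0.038) = £3,689,655.17

£3689655.17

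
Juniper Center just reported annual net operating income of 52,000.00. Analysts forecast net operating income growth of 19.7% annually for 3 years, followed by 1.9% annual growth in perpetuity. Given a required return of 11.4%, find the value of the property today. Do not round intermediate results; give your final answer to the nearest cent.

872381.81

D_1 = 62244.00000
D_2 = 74506.06800
D_3 = 89183.76340
Terminal value at year 3: TV = D_3×(1+g_2)/(r−g_2) = 90878.25490/0.095 = 956613.20948
P_0 = D_1/(1+r)^1 + D_2/(1+r)^2 + D_3/(1+r)^3 + TV/(1+r)^3
    = 55874.32675 + 60037.31519 + 64510.47242 + 691959.69895 = 872381.81332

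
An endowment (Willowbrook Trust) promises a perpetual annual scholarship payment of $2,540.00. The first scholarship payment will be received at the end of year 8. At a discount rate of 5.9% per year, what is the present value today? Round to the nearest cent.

Value at end of year 7: C / r = $2,540.00 / 0.059 = $43,050.8475
Discount to today: PV = $43,050.8475 / (1 + 0.059)^7 = $43,050.8475 / 1.493729 = $28,821.06

$28821.06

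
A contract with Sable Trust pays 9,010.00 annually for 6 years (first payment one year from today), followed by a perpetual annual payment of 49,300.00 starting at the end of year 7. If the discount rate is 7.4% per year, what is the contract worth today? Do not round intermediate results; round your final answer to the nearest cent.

476521.02

PV of 6-year annuity: 9,010.00 × [1 − (1+0.074)^−6] / 0.074 = 42421.28966
Perpetuity value at year 6: 49,300.00 / 0.074 = 666216.21622
PV of perpetuity: 666216.21622 / (1+0.074)^6 = 434099.72565
Total PV = 42421.28966 + 434099.72565 = 476521.01530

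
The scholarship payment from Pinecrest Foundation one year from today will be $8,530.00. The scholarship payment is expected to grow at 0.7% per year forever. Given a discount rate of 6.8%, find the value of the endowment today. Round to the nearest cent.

$139836.07

Growing perpetuity: P = D₁ / (r − g) = $8,530.0000 / (0.068 − 0.007) = $139,836.07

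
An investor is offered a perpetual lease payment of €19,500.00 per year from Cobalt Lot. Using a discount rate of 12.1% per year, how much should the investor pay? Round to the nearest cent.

€161157.02

Level perpetuity: PV = C / r = €19,500.00 / 0.121 = €161,157.02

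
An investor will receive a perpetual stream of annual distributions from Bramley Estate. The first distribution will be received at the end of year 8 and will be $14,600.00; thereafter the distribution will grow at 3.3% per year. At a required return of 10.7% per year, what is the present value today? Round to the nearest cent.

Value at end of year 7: C₁ / (r − g) = $14,600.00 / (0.107 − 0.033) = $197,297.2973
Discount to today: PV = $197,297.2973 / (1 + 0.107)^7 = $197,297.2973 / 2.037198 = $96,847.36

$96847.36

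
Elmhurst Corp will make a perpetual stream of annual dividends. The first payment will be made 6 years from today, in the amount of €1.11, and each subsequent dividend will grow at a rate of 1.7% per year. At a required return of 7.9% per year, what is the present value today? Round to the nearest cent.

€12.24

Value at end of year 5: C₁ / (r − g) = €1.11 / (0.079 − 0.017) = €17.9032
Discount to today: PV = €17.9032 / (1 + 0.079)^5 = €17.9032 / 1.462538 = €12.24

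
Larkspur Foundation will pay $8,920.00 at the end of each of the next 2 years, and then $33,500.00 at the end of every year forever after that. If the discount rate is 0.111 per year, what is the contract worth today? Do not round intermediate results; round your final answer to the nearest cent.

$259763.81

PV of 2-year annuity: $8,920.00 × [1 − (1+0.111)^−2] / 0.111 = 15255.44814
Perpetuity value at year 2: $33,500.00 / 0.111 = 301801.80180
PV of perpetuity: 301801.80180 / (1+0.111)^2 = 244508.35869
Total PV = 15255.44814 + 244508.35869 = 259763.80682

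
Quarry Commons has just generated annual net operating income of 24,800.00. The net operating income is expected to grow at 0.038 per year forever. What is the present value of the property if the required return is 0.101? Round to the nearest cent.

408609.52

D₁ = D₀ × (1 + g) = 24,800.00 × 1.038 = 25,742.4000
Growing perpetuity: P = D₁ / (r − g) = 25,742.4000 / (0.101 − 0.038) = 408,609.52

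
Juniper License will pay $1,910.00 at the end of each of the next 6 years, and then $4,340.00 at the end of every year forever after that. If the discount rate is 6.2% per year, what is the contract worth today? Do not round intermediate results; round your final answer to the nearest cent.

$58125.62

PV of 6-year annuity: $1,910.00 × [1 − (1+0.062)^−6] / 0.062 = 9333.35999
Perpetuity value at year 6: $4,340.00 / 0.062 = 70000.00000
PV of perpetuity: 70000.00000 / (1+0.062)^6 = 48792.26056
Total PV = 9333.35999 + 48792.26056 = 58125.62054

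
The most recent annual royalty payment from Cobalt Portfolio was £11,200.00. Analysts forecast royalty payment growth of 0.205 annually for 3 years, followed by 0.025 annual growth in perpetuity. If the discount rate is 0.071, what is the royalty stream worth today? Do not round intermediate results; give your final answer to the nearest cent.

£398179.67

D_1 = 13496.00000
D_2 = 16262.68000
D_3 = 19596.52940
Terminal value at year 3: TV = D_3×(1+g_2)/(r−g_2) = 20086.44263/0.046 = 436661.79641
P_0 = D_1/(1+r)^1 + D_2/(1+r)^2 + D_3/(1+r)^3 + TV/(1+r)^3
    = 12601.30719 + 14177.94133 + 15951.83875 + 355448.58085 = 398179.66812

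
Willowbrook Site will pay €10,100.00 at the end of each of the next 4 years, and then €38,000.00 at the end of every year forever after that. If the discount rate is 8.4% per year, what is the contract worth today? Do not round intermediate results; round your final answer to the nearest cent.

PV of 4-year annuity: €10,100.00 × [1 − (1+0.084)^−4] / 0.084 = 33156.78419
Perpetuity value at year 4: €38,000.00 / 0.084 = 452380.95238
PV of perpetuity: 452380.95238 / (1+0.084)^4 = 327632.65542
Total PV = 33156.78419 + 327632.65542 = 360789.43962

€360789.44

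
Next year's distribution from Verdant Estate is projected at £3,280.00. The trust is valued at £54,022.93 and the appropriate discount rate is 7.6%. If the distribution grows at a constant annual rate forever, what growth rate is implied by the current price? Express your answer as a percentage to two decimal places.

1.53%

P = D₁/(r−g) ⇒ g = r − D₁/P = 0.076 − £3,280.00/£54,022.93 = 0.015285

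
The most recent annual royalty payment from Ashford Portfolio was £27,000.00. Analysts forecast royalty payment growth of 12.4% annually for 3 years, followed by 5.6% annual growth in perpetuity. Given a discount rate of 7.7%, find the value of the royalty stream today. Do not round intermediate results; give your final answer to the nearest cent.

D_1 = 30348.00000
D_2 = 34111.15200
D_3 = 38340.93485
Terminal value at year 3: TV = D_3×(1+g_2)/(r−g_2) = 40488.02720/0.021 = 1928001.29521
P_0 = D_1/(1+r)^1 + D_2/(1+r)^2 + D_3/(1+r)^3 + TV/(1+r)^3
    = 28178.27298 + 29407.96549 + 30691.32146 + 1543335.02178 = 1631612.58171

£1631612.58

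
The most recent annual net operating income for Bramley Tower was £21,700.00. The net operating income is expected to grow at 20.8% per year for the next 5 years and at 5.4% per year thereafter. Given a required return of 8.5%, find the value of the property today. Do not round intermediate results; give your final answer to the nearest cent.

D_1 = 26213.60000
D_2 = 31666.02880
D_3 = 38252.56279
D_4 = 46209.09585
D_5 = 55820.58779
Terminal value at year 5: TV = D_5×(1+g_2)/(r−g_2) = 58834.89953/0.031 = 1897899.98478
P_0 = D_1/(1+r)^1 + D_2/(1+r)^2 + D_3/(1+r)^3 + D_4/(1+r)^4 + D_5/(1+r)^5 + TV/(1+r)^5
    = 24160.00000 + 26898.87558 + 29948.24119 + 33343.29527 + 37123.22643 + 1262189.69874 = 1413663.33721

£1413663.34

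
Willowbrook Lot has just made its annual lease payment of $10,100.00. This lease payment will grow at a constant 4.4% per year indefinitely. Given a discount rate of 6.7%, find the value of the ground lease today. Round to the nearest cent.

D₁ = D₀ × (1 + g) = $10,100.00 × 1.044 = $10,544.4000
Growing perpetuity: P = D₁ / (r − g) = $10,544.4000 / (0.067 − 0.044) = $458,452.17

$458452.17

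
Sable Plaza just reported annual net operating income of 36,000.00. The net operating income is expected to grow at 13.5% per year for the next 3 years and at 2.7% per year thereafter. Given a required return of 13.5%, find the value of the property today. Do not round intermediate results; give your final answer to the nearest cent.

450333.33

D_1 = 40860.00000
D_2 = 46376.10000
D_3 = 52636.87350
Terminal value at year 3: TV = D_3×(1+g_2)/(r−g_2) = 54058.06908/0.108 = 500537.67671
P_0 = D_1/(1+r)^1 + D_2/(1+r)^2 + D_3/(1+r)^3 + TV/(1+r)^3
    = 36000.00000 + 36000.00000 + 36000.00000 + 342333.33333 = 450333.33333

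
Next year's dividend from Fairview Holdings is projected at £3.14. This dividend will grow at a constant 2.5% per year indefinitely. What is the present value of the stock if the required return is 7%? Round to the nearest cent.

£69.78

Growing perpetuity: P = D₁ / (r − g) = £3.1400 / (0.07 − 0.025) = £69.78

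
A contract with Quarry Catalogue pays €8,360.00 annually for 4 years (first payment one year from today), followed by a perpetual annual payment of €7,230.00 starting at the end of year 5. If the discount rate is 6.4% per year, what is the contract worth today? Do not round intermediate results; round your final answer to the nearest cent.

€116848.72

PV of 4-year annuity: €8,360.00 × [1 − (1+0.064)^−4] / 0.064 = 28704.91161
Perpetuity value at year 4: €7,230.00 / 0.064 = 112968.75000
PV of perpetuity: 112968.75000 / (1+0.064)^4 = 88143.80850
Total PV = 28704.91161 + 88143.80850 = 116848.72011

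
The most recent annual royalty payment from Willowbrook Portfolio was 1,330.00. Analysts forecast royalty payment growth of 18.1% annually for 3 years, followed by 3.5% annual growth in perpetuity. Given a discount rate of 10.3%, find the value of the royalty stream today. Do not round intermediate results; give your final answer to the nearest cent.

29430.24

D_1 = 1570.73000
D_2 = 1855.03213
D_3 = 2190.79295
Terminal value at year 3: TV = D_3×(1+g_2)/(r−g_2) = 2267.47070/0.068 = 33345.15733
P_0 = D_1/(1+r)^1 + D_2/(1+r)^2 + D_3/(1+r)^3 + TV/(1+r)^3
    = 1424.05258 + 1524.75621 + 1632.58122 + 24848.84652 = 29430.23653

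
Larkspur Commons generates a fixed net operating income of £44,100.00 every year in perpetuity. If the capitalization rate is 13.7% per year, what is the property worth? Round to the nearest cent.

Level perpetuity: PV = C / r = £44,100.00 / 0.137 = £321,897.81

£321897.81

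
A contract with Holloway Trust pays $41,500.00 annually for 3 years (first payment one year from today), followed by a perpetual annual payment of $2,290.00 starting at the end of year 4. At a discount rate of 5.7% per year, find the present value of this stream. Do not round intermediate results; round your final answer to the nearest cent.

$145568.71

PV of 3-year annuity: $41,500.00 × [1 − (1+0.057)^−3] / 0.057 = 111548.60057
Perpetuity value at year 3: $2,290.00 / 0.057 = 40175.43860
PV of perpetuity: 40175.43860 / (1+0.057)^3 = 34020.10618
Total PV = 111548.60057 + 34020.10618 = 145568.70675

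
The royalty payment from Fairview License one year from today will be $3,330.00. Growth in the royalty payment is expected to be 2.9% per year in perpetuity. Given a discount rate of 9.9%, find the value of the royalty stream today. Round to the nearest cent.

Growing perpetuity: P = D₁ / (r − g) = $3,330.0000 / (0.099 − 0.029) = $47,571.43

$47571.43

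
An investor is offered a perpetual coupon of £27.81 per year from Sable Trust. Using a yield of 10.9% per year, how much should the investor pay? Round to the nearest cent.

£255.14

Level perpetuity: PV = C / r = £27.81 / 0.109 = £255.14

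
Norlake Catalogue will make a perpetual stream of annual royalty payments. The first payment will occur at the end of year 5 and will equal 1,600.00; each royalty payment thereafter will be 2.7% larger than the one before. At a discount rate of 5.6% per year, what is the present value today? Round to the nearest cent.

Value at end of year 4: C₁ / (r − g) = 1,600.00 / (0.056 − 0.027) = 55,172.4138
Discount to today: PV = 55,172.4138 / (1 + 0.056)^4 = 55,172.4138 / 1.243528 = 44,367.64

44367.64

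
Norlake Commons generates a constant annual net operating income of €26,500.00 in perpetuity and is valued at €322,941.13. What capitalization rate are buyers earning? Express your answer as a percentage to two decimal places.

8.21%

P = C/r ⇒ r = C/P = €26,500.00/€322,941.13 = 0.082058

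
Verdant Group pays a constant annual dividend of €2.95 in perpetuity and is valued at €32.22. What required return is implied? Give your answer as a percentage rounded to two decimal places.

9.16%

P = C/r ⇒ r = C/P = €2.95/€32.22 = 0.091558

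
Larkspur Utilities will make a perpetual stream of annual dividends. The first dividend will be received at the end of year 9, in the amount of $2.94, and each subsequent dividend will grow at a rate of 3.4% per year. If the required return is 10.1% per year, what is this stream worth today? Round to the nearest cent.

$20.32

Value at end of year 8: C₁ / (r − g) = $2.94 / (0.101 − 0.034) = $43.8806
Discount to today: PV = $43.8806 / (1 + 0.101)^8 = $43.8806 / 2.159228 = $20.32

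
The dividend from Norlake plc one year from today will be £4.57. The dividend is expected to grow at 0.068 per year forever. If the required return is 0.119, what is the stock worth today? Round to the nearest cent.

Growing perpetuity: P = D₁ / (r − g) = £4.5700 / (0.119 − 0.068) = £89.61

£89.61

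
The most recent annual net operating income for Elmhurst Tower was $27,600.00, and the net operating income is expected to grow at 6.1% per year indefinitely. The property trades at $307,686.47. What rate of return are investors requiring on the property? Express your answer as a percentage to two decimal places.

D₁ = $27,600.00 × 1.061 = $29,283.6000
P = D₁/(r − g) ⇒ r = D₁/P + g = $29,283.6000/$307,686.47 + 0.061 = 0.095174 + 0.061 = 0.156174

15.62%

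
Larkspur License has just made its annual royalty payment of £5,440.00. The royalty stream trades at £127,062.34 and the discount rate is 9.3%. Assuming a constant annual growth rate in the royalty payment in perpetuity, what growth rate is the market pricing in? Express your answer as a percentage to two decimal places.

P = D₀(1+g)/(r−g) ⇒ P(r−g) = D₀(1+g) ⇒ g(P+D₀) = P·r − D₀
g = (P·r − D₀)/(P + D₀) = (£127,062.34×0.093 − £5,440.00) / (£127,062.34 + £5,440.00) = 0.048126

4.81%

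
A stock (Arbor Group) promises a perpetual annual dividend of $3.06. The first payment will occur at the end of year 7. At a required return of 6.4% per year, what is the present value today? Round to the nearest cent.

Value at end of year 6: C / r = $3.06 / 0.064 = $47.8125
Discount to today: PV = $47.8125 / (1 + 0.064)^6 = $47.8125 / 1.450941 = $32.95

$32.95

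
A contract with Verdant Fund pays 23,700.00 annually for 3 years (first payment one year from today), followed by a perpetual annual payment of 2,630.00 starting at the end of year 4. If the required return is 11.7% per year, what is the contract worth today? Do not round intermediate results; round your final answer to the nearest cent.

PV of 3-year annuity: 23,700.00 × [1 − (1+0.117)^−3] / 0.117 = 57218.14250
Perpetuity value at year 3: 2,630.00 / 0.117 = 22478.63248
PV of perpetuity: 22478.63248 / (1+0.117)^3 = 16129.10865
Total PV = 57218.14250 + 16129.10865 = 73347.25115

73347.25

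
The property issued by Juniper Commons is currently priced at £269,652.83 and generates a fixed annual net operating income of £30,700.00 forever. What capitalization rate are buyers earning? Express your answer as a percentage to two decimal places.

P = C/r ⇒ r = C/P = £30,700.00/£269,652.83 = 0.113850

11.39%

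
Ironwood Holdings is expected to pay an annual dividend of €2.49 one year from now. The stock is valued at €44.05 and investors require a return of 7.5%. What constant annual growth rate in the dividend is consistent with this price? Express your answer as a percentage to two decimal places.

P = D₁/(r−g) ⇒ g = r − D₁/P = 0.075 − €2.49/€44.05 = 0.018473

1.85%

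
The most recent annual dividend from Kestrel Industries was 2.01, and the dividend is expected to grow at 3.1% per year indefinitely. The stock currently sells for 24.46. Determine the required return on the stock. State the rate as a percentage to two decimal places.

D₁ = 2.01 × 1.031 = 2.0723
P = D₁/(r − g) ⇒ r = D₁/P + g = 2.0723/24.46 + 0.031 = 0.084722 + 0.031 = 0.115722

11.57%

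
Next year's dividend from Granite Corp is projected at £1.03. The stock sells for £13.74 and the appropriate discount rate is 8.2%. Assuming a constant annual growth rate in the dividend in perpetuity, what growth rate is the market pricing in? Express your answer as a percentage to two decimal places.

P = D₁/(r−g) ⇒ g = r − D₁/P = 0.082 − £1.03/£13.74 = 0.007036

0.70%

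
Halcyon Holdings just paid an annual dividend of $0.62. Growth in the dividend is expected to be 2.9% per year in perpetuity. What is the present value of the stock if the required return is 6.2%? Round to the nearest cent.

D₁ = D₀ × (1 + g) = $0.62 × 1.029 = $0.6380
Growing perpetuity: P = D₁ / (r − g) = $0.6380 / (0.062 − 0.029) = $19.33

$19.33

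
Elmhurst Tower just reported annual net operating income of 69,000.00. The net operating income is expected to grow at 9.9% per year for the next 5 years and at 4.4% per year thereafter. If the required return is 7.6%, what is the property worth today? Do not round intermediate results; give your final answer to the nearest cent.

2869991.40

D_1 = 75831.00000
D_2 = 83338.26900
D_3 = 91588.75763
D_4 = 100656.04464
D_5 = 110620.99306
Terminal value at year 5: TV = D_5×(1+g_2)/(r−g_2) = 115488.31675/0.032 = 3609009.89844
P_0 = D_1/(1+r)^1 + D_2/(1+r)^2 + D_3/(1+r)^3 + D_4/(1+r)^4 + D_5/(1+r)^5 + TV/(1+r)^5
    = 70474.90706 + 71981.34095 + 73519.97556 + 75091.49920 + 76696.61489 + 2502227.06085 = 2869991.39852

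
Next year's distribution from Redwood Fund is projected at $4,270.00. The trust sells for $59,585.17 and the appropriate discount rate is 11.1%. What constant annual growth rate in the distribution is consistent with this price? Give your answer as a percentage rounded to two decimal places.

P = D₁/(r−g) ⇒ g = r − D₁/P = 0.111 − $4,270.00/$59,585.17 = 0.039338

3.93%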